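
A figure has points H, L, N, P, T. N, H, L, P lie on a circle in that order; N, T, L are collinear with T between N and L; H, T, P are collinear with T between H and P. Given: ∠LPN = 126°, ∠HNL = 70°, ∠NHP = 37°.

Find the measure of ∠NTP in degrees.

∠NTP = 107°

1. ∠HPL = 70°  [same arc HL]
2. ∠NLP = 37°  [same arc NP]
3. ∠LTP = 73°  [△LTP]
4. ∠NTP = 107°  [linear pair at T on NL]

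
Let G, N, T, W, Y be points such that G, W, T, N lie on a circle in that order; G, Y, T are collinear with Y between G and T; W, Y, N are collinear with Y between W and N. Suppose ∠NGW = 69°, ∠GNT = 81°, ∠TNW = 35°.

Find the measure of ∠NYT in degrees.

∠NYT = 80°

1. ∠NTW = 111°  [cyclic GWTN, opposite ∠G+∠T]
2. ∠NWT = 34°  [△WTN]
3. ∠NGT = 34°  [same arc TN]
4. ∠GTN = 65°  [△GTN]
5. ∠NYT = 80°  [△TYN]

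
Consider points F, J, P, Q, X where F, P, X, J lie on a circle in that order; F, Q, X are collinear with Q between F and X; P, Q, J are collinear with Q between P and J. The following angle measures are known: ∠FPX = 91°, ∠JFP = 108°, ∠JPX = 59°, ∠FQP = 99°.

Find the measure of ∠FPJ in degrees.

∠FPJ = 32°

1. ∠FJX = 89°  [cyclic FPXJ, opposite ∠P+∠J]
2. ∠JFX = 59°  [same arc XJ]
3. ∠FXJ = 32°  [△FXJ]
4. ∠FPJ = 32°  [same arc FJ]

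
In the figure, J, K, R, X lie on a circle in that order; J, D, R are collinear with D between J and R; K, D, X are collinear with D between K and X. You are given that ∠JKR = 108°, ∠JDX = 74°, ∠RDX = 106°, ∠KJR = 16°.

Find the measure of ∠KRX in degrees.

1. ∠JRK = 56°  [△JKR]
2. ∠KDR = 74°  [vertical angles at D]
3. ∠KXR = 16°  [same arc KR]
4. ∠RKX = 50°  [△KDR]
5. ∠KRX = 114°  [△KRX]

∠KRX = 114°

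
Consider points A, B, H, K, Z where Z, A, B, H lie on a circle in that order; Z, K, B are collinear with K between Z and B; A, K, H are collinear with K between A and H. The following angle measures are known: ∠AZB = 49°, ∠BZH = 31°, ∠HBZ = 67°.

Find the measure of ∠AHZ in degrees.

∠AHZ = 33°

1. ∠AHB = 49°  [same arc AB]
2. ∠BKH = 64°  [△BKH]
3. ∠HKZ = 116°  [linear pair at K on ZB]
4. ∠AHZ = 33°  [△ZKH]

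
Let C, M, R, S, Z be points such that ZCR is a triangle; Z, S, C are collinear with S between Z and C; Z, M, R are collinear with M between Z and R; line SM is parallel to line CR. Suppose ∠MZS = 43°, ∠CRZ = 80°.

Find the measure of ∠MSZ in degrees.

1. ∠CZR = 43°  [S on ZC, M on ZR]
2. ∠RCZ = 57°  [△ZCR]
3. ∠MSZ = 57°  [SM∥CR, corresponding at S]

∠MSZ = 57°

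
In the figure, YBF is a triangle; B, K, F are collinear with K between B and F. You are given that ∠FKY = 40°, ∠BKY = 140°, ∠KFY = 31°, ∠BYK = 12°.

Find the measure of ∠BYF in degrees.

∠BYF = 121°

1. ∠KBY = 28°  [△YBK]
2. ∠BFY = 31°  [K on ray FB]
3. ∠FBY = 28°  [K on ray BF]
4. ∠BYF = 121°  [△YBF]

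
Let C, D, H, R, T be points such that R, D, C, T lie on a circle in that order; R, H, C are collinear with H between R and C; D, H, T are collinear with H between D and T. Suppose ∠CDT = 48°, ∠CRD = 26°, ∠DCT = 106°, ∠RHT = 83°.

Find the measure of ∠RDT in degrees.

∠RDT = 57°

1. ∠CRT = 48°  [same arc CT]
2. ∠DRT = 74°  [cyclic RDCT, opposite ∠R+∠C]
3. ∠DTR = 49°  [△RHT]
4. ∠RDT = 57°  [△RDT]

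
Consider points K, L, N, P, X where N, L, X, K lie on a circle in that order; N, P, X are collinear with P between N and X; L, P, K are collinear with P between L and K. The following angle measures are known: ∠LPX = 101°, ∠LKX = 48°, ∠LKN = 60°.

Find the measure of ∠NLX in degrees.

∠NLX = 72°

1. ∠LNX = 48°  [same arc LX]
2. ∠LXN = 60°  [same arc NL]
3. ∠NLX = 72°  [△NLX]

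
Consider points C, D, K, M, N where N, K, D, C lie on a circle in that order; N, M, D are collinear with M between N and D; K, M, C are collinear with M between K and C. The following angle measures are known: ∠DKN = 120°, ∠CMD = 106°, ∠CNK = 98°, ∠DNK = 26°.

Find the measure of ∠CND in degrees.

∠CND = 72°

1. ∠KDN = 34°  [△NKD]
2. ∠CMN = 74°  [linear pair at M on ND]
3. ∠KCN = 34°  [same arc NK]
4. ∠CND = 72°  [△NMC]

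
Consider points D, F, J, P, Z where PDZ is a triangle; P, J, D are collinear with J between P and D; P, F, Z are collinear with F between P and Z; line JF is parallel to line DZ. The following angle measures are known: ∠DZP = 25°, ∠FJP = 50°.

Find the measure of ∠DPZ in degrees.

∠DPZ = 105°

1. ∠JFP = 25°  [JF∥DZ, corresponding at F]
2. ∠FPJ = 105°  [△PJF]
3. ∠DPZ = 105°  [J on PD, F on PZ]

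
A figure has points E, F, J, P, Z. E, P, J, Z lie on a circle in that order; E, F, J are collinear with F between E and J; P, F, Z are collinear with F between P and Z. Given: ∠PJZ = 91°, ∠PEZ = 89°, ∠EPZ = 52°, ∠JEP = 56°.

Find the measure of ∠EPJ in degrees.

∠EPJ = 85°

1. ∠EZP = 39°  [△EPZ]
2. ∠EJP = 39°  [same arc EP]
3. ∠EPJ = 85°  [△EPJ]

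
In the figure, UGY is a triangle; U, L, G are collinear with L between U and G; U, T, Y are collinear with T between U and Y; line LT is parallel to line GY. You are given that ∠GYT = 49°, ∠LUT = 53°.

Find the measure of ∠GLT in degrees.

∠GLT = 102°

1. ∠GYU = 49°  [T on ray YU]
2. ∠GUY = 53°  [L on UG, T on UY]
3. ∠UGY = 78°  [△UGY]
4. ∠TLU = 78°  [LT∥GY, corresponding at L]
5. ∠GLT = 102°  [linear pair at L on UG]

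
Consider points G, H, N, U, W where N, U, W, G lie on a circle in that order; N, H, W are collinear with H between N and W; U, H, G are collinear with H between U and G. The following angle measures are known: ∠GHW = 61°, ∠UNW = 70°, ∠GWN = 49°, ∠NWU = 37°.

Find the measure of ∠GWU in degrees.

∠GWU = 86°

1. ∠NHU = 61°  [vertical angles at H]
2. ∠GUN = 49°  [△NHU]
3. ∠NGU = 37°  [same arc NU]
4. ∠GNU = 94°  [△NUG]
5. ∠GWU = 86°  [cyclic NUWG, opposite ∠N+∠W]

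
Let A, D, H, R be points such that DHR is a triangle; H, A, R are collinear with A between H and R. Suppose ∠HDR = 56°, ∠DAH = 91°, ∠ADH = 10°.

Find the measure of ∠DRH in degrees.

1. ∠AHD = 79°  [△DHA]
2. ∠DHR = 79°  [A on ray HR]
3. ∠DRH = 45°  [△DHR]

∠DRH = 45°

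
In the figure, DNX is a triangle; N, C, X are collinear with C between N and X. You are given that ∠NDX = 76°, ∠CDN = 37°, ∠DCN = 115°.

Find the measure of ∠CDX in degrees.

∠CDX = 39°

1. ∠CND = 28°  [△DNC]
2. ∠DCX = 65°  [linear pair at C on NX]
3. ∠DNX = 28°  [C on ray NX]
4. ∠DXN = 76°  [△DNX]
5. ∠CXD = 76°  [C on ray XN]
6. ∠CDX = 39°  [△DCX]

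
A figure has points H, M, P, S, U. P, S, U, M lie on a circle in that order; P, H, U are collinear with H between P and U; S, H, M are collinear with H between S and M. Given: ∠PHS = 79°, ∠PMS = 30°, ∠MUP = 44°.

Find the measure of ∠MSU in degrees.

1. ∠SHU = 101°  [linear pair at H on PU]
2. ∠PUS = 30°  [same arc PS]
3. ∠MSU = 49°  [△SHU]

∠MSU = 49°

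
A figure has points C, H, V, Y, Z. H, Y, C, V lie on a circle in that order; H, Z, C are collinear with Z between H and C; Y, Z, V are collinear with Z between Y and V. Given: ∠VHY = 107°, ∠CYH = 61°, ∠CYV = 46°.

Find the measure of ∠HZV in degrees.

∠HZV = 76°

1. ∠VCY = 73°  [cyclic HYCV, opposite ∠H+∠C]
2. ∠CVH = 119°  [cyclic HYCV, opposite ∠Y+∠V]
3. ∠CHV = 46°  [same arc CV]
4. ∠CVY = 61°  [△YCV]
5. ∠HCV = 15°  [△HCV]
6. ∠CZV = 104°  [△CZV]
7. ∠HZV = 76°  [linear pair at Z on HC]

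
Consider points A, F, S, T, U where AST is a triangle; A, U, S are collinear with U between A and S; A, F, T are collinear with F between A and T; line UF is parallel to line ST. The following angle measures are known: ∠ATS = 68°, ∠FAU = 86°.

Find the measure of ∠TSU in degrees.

∠TSU = 26°

1. ∠AFU = 68°  [UF∥ST, corresponding at F]
2. ∠AUF = 26°  [△AUF]
3. ∠FUS = 154°  [linear pair at U on AS]
4. ∠TSU = 26°  [UF∥ST, co-interior at S–U]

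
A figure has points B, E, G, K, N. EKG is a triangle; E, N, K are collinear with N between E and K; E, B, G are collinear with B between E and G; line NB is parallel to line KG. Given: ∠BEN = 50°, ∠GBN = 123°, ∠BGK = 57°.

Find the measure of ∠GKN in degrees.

∠GKN = 73°

1. ∠GEK = 50°  [N on EK, B on EG]
2. ∠EGK = 57°  [B on ray GE]
3. ∠EKG = 73°  [△EKG]
4. ∠GKN = 73°  [N on ray KE]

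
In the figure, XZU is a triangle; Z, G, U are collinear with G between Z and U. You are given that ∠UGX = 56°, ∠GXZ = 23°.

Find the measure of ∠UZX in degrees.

1. ∠XGZ = 124°  [linear pair at G on ZU]
2. ∠GZX = 33°  [△XZG]
3. ∠UZX = 33°  [G on ray ZU]

∠UZX = 33°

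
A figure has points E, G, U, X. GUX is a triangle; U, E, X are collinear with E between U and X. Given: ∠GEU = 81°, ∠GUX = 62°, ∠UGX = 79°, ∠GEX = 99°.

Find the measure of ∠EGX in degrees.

∠EGX = 42°

1. ∠GXU = 39°  [△GUX]
2. ∠EXG = 39°  [E on ray XU]
3. ∠EGX = 42°  [△GEX]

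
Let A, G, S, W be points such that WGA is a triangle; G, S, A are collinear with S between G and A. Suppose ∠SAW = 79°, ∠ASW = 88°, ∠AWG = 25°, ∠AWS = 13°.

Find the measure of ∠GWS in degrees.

∠GWS = 12°

1. ∠GAW = 79°  [S on ray AG]
2. ∠GSW = 92°  [linear pair at S on GA]
3. ∠AGW = 76°  [△WGA]
4. ∠SGW = 76°  [S on ray GA]
5. ∠GWS = 12°  [△WGS]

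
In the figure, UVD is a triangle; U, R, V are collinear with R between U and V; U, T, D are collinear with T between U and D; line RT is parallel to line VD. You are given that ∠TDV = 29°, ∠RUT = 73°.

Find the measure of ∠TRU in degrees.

1. ∠UDV = 29°  [T on ray DU]
2. ∠DUV = 73°  [R on UV, T on UD]
3. ∠DVU = 78°  [△UVD]
4. ∠TRU = 78°  [RT∥VD, corresponding at R]

∠TRU = 78°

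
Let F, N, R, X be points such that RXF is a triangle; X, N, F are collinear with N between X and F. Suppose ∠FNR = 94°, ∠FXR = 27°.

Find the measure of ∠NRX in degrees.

∠NRX = 67°

1. ∠RNX = 86°  [linear pair at N on XF]
2. ∠NXR = 27°  [N on ray XF]
3. ∠NRX = 67°  [△RXN]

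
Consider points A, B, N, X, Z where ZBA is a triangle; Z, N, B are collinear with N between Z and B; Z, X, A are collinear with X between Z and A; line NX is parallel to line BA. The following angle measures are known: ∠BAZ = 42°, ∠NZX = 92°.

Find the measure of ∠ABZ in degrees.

∠ABZ = 46°

1. ∠NXZ = 42°  [NX∥BA, corresponding at X]
2. ∠XNZ = 46°  [△ZNX]
3. ∠ABZ = 46°  [NX∥BA, corresponding at N]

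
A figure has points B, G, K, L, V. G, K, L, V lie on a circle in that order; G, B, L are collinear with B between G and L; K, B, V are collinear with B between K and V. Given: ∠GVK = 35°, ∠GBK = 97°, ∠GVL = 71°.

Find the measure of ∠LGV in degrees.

1. ∠GLK = 35°  [same arc GK]
2. ∠KBL = 83°  [linear pair at B on GL]
3. ∠LKV = 62°  [△KBL]
4. ∠LGV = 62°  [same arc LV]

∠LGV = 62°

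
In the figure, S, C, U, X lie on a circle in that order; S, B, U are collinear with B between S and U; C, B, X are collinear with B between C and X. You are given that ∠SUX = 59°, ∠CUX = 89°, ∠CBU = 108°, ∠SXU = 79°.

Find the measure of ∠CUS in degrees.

∠CUS = 30°

1. ∠SCX = 59°  [same arc SX]
2. ∠CBS = 72°  [linear pair at B on SU]
3. ∠SCU = 101°  [cyclic SCUX, opposite ∠C+∠X]
4. ∠CSU = 49°  [△SBC]
5. ∠CUS = 30°  [△SCU]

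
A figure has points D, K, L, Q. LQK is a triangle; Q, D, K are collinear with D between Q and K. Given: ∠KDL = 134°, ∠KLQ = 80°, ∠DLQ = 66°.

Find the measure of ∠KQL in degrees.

1. ∠LDQ = 46°  [linear pair at D on QK]
2. ∠DQL = 68°  [△LQD]
3. ∠KQL = 68°  [D on ray QK]

∠KQL = 68°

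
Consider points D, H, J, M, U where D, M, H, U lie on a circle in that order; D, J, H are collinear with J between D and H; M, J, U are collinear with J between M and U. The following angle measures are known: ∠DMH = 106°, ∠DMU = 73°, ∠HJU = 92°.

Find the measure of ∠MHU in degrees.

1. ∠DUH = 74°  [cyclic DMHU, opposite ∠M+∠U]
2. ∠DHU = 73°  [same arc DU]
3. ∠HUM = 15°  [△HJU]
4. ∠HDU = 33°  [△DHU]
5. ∠HMU = 33°  [same arc HU]
6. ∠MHU = 132°  [△MHU]

∠MHU = 132°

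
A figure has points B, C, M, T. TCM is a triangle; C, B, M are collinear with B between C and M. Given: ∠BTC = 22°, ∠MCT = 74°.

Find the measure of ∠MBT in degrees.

∠MBT = 96°

1. ∠BCT = 74°  [B on ray CM]
2. ∠CBT = 84°  [△TCB]
3. ∠MBT = 96°  [linear pair at B on CM]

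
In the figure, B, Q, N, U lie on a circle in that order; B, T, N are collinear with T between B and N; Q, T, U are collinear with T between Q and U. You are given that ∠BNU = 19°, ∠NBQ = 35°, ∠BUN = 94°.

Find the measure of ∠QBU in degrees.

∠QBU = 102°

1. ∠NBU = 67°  [△BNU]
2. ∠NUQ = 35°  [same arc QN]
3. ∠NQU = 67°  [same arc NU]
4. ∠QNU = 78°  [△QNU]
5. ∠QBU = 102°  [cyclic BQNU, opposite ∠B+∠N]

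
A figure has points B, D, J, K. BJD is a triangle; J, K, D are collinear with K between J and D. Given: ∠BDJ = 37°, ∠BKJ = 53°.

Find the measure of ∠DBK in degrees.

1. ∠BDK = 37°  [K on ray DJ]
2. ∠BKD = 127°  [linear pair at K on JD]
3. ∠DBK = 16°  [△BKD]

∠DBK = 16°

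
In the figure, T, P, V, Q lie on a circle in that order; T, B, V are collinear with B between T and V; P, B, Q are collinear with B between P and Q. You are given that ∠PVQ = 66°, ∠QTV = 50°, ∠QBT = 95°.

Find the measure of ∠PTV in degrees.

∠PTV = 64°

1. ∠PTQ = 114°  [cyclic TPVQ, opposite ∠T+∠V]
2. ∠PQT = 35°  [△TBQ]
3. ∠PBV = 95°  [vertical angles at B]
4. ∠QPT = 31°  [△TPQ]
5. ∠PBT = 85°  [linear pair at B on TV]
6. ∠PTV = 64°  [△TBP]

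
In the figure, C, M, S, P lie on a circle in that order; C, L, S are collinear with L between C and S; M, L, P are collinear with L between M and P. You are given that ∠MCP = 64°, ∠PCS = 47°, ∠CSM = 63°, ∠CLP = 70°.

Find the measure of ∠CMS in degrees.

∠CMS = 100°

1. ∠MSP = 116°  [cyclic CMSP, opposite ∠C+∠S]
2. ∠PMS = 47°  [same arc SP]
3. ∠MPS = 17°  [△MSP]
4. ∠MCS = 17°  [same arc MS]
5. ∠CMS = 100°  [△CMS]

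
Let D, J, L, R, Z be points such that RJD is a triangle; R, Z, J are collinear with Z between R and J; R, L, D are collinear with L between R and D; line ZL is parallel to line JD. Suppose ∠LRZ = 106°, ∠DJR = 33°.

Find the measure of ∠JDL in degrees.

1. ∠DRJ = 106°  [Z on RJ, L on RD]
2. ∠JDR = 41°  [△RJD]
3. ∠JDL = 41°  [L on ray DR]

∠JDL = 41°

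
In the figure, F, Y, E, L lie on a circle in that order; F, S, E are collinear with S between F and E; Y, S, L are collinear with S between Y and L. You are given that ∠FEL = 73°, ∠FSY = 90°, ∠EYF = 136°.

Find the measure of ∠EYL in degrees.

∠EYL = 63°

1. ∠FYL = 73°  [same arc FL]
2. ∠ESY = 90°  [linear pair at S on FE]
3. ∠EFY = 17°  [△FSY]
4. ∠FEY = 27°  [△FYE]
5. ∠EYL = 63°  [△YSE]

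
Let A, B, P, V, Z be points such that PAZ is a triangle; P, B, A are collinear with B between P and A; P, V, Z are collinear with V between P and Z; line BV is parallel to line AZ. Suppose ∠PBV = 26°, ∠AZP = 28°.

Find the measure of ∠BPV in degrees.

1. ∠PAZ = 26°  [BV∥AZ, corresponding at B]
2. ∠APZ = 126°  [△PAZ]
3. ∠BPV = 126°  [B on PA, V on PZ]

∠BPV = 126°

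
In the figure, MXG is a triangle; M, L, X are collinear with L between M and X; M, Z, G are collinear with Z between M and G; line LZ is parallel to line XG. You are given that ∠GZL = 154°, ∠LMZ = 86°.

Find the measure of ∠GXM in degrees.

∠GXM = 68°

1. ∠LZM = 26°  [linear pair at Z on MG]
2. ∠MLZ = 68°  [△MLZ]
3. ∠GXM = 68°  [LZ∥XG, corresponding at L]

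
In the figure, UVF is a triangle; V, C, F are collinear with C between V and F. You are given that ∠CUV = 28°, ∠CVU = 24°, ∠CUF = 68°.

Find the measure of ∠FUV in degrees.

∠FUV = 96°

1. ∠UCV = 128°  [△UVC]
2. ∠FVU = 24°  [C on ray VF]
3. ∠FCU = 52°  [linear pair at C on VF]
4. ∠CFU = 60°  [△UCF]
5. ∠UFV = 60°  [C on ray FV]
6. ∠FUV = 96°  [△UVF]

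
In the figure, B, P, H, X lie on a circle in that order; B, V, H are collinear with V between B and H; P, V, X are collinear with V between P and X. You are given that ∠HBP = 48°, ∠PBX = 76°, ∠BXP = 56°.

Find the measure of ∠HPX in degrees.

∠HPX = 28°

1. ∠HXP = 48°  [same arc PH]
2. ∠PHX = 104°  [cyclic BPHX, opposite ∠B+∠H]
3. ∠HPX = 28°  [△PHX]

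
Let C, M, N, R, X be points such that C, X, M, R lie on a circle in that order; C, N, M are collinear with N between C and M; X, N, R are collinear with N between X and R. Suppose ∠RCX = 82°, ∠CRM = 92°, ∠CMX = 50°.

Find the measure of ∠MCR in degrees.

∠MCR = 40°

1. ∠CRX = 50°  [same arc CX]
2. ∠CXR = 48°  [△CXR]
3. ∠CMR = 48°  [same arc CR]
4. ∠MCR = 40°  [△CMR]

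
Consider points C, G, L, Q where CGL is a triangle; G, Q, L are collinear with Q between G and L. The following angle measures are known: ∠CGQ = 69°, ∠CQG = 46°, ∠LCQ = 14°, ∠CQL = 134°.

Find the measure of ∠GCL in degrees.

1. ∠CGL = 69°  [Q on ray GL]
2. ∠CLQ = 32°  [△CQL]
3. ∠CLG = 32°  [Q on ray LG]
4. ∠GCL = 79°  [△CGL]

∠GCL = 79°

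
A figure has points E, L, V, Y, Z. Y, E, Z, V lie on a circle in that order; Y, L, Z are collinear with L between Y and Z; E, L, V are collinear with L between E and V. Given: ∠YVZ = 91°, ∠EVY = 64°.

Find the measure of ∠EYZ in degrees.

1. ∠YEZ = 89°  [cyclic YEZV, opposite ∠E+∠V]
2. ∠EZY = 64°  [same arc YE]
3. ∠EYZ = 27°  [△YEZ]

∠EYZ = 27°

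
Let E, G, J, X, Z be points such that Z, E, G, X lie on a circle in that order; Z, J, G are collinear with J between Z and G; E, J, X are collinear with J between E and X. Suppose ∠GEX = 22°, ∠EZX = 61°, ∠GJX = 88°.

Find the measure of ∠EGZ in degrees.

1. ∠GZX = 22°  [same arc GX]
2. ∠XJZ = 92°  [linear pair at J on ZG]
3. ∠EXZ = 66°  [△ZJX]
4. ∠EGZ = 66°  [same arc ZE]

∠EGZ = 66°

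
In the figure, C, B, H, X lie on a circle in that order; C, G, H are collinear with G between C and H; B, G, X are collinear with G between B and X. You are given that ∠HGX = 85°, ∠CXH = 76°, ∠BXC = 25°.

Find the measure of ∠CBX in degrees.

∠CBX = 44°

1. ∠BGC = 85°  [vertical angles at G]
2. ∠CBH = 104°  [cyclic CBHX, opposite ∠B+∠X]
3. ∠BHC = 25°  [same arc CB]
4. ∠BCH = 51°  [△CBH]
5. ∠CBX = 44°  [△CGB]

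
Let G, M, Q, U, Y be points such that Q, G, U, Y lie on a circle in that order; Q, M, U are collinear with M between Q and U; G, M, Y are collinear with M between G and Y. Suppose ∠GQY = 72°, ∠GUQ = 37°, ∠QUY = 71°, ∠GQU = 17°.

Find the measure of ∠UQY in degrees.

1. ∠GUY = 108°  [cyclic QGUY, opposite ∠Q+∠U]
2. ∠GYU = 17°  [same arc GU]
3. ∠UGY = 55°  [△GUY]
4. ∠UQY = 55°  [same arc UY]

∠UQY = 55°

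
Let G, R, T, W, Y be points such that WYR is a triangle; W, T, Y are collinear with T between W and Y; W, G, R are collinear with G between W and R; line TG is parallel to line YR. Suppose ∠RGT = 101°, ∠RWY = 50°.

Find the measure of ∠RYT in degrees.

1. ∠TGW = 79°  [linear pair at G on WR]
2. ∠GWT = 50°  [T on WY, G on WR]
3. ∠GTW = 51°  [△WTG]
4. ∠GTY = 129°  [linear pair at T on WY]
5. ∠RYT = 51°  [TG∥YR, co-interior at Y–T]

∠RYT = 51°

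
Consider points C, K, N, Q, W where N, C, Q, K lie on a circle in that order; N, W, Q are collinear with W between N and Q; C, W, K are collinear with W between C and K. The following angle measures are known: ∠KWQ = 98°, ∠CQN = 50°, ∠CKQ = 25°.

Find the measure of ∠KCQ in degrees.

1. ∠CWN = 98°  [vertical angles at W]
2. ∠CWQ = 82°  [linear pair at W on NQ]
3. ∠KCQ = 48°  [△CWQ]

∠KCQ = 48°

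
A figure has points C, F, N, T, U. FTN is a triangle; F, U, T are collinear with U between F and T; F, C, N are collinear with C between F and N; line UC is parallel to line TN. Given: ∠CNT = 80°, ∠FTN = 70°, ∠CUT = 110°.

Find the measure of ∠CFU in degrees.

∠CFU = 30°

1. ∠FNT = 80°  [C on ray NF]
2. ∠NFT = 30°  [△FTN]
3. ∠CFU = 30°  [U on FT, C on FN]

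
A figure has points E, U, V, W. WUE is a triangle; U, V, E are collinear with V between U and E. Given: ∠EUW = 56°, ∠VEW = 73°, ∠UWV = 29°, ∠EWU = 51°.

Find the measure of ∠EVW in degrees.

1. ∠VUW = 56°  [V on ray UE]
2. ∠UVW = 95°  [△WUV]
3. ∠EVW = 85°  [linear pair at V on UE]

∠EVW = 85°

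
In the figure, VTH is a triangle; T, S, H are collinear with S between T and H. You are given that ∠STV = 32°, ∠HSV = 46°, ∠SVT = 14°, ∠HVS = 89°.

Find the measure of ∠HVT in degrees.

1. ∠HTV = 32°  [S on ray TH]
2. ∠SHV = 45°  [△VSH]
3. ∠THV = 45°  [S on ray HT]
4. ∠HVT = 103°  [△VTH]

∠HVT = 103°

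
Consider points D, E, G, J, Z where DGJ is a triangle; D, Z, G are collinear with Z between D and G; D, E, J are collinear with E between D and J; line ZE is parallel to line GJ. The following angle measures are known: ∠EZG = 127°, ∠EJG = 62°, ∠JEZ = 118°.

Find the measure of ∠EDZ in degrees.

∠EDZ = 65°

1. ∠DZE = 53°  [linear pair at Z on DG]
2. ∠DEZ = 62°  [linear pair at E on DJ]
3. ∠EDZ = 65°  [△DZE]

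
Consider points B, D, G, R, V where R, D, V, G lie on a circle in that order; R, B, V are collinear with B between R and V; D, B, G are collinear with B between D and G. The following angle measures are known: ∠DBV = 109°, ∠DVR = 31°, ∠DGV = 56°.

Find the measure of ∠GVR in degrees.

∠GVR = 53°

1. ∠GBR = 109°  [vertical angles at B]
2. ∠GBV = 71°  [linear pair at B on RV]
3. ∠GVR = 53°  [△VBG]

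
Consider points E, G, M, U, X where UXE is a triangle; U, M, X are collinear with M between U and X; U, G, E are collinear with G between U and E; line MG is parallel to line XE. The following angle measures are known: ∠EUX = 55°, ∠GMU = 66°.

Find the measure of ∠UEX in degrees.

∠UEX = 59°

1. ∠GUM = 55°  [M on UX, G on UE]
2. ∠MGU = 59°  [△UMG]
3. ∠UEX = 59°  [MG∥XE, corresponding at G]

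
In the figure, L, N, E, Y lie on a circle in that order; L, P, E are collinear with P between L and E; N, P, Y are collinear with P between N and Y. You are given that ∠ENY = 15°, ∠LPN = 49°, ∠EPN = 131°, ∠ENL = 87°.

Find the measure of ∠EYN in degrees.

∠EYN = 59°

1. ∠ELY = 15°  [same arc EY]
2. ∠EPY = 49°  [vertical angles at P]
3. ∠EYL = 93°  [cyclic LNEY, opposite ∠N+∠Y]
4. ∠LEY = 72°  [△LEY]
5. ∠EYN = 59°  [△EPY]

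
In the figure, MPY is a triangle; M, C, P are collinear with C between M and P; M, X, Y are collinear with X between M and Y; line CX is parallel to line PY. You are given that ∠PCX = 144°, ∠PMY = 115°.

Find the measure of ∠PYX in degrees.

∠PYX = 29°

1. ∠MCX = 36°  [linear pair at C on MP]
2. ∠CMX = 115°  [C on MP, X on MY]
3. ∠CXM = 29°  [△MCX]
4. ∠CXY = 151°  [linear pair at X on MY]
5. ∠PYX = 29°  [CX∥PY, co-interior at Y–X]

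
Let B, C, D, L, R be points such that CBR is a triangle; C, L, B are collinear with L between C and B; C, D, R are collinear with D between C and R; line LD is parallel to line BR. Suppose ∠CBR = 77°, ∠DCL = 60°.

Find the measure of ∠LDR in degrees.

1. ∠CLD = 77°  [LD∥BR, corresponding at L]
2. ∠CDL = 43°  [△CLD]
3. ∠LDR = 137°  [linear pair at D on CR]

∠LDR = 137°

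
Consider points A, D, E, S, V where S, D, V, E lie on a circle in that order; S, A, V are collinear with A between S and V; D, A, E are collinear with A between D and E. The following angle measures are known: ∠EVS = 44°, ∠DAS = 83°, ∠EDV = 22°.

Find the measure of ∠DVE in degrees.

∠DVE = 105°

1. ∠EAV = 83°  [vertical angles at A]
2. ∠DEV = 53°  [△VAE]
3. ∠DVE = 105°  [△DVE]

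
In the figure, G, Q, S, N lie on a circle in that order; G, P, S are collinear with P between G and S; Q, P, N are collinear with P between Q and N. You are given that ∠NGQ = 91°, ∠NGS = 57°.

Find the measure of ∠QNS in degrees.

1. ∠NSQ = 89°  [cyclic GQSN, opposite ∠G+∠S]
2. ∠NQS = 57°  [same arc SN]
3. ∠QNS = 34°  [△QSN]

∠QNS = 34°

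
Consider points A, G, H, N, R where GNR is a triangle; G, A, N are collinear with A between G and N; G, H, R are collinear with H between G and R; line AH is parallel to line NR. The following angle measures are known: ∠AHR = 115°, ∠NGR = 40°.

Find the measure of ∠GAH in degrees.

1. ∠AHG = 65°  [linear pair at H on GR]
2. ∠AGH = 40°  [A on GN, H on GR]
3. ∠GAH = 75°  [△GAH]

∠GAH = 75°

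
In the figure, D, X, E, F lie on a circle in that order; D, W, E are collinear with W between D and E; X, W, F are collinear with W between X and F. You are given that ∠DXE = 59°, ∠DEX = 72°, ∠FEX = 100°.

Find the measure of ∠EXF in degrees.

1. ∠EDX = 49°  [△DXE]
2. ∠EFX = 49°  [same arc XE]
3. ∠EXF = 31°  [△XEF]

∠EXF = 31°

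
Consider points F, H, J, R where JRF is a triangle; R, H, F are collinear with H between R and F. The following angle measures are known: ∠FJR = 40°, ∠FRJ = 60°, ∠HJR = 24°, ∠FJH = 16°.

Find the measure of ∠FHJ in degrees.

1. ∠HRJ = 60°  [H on ray RF]
2. ∠JHR = 96°  [△JRH]
3. ∠FHJ = 84°  [linear pair at H on RF]

∠FHJ = 84°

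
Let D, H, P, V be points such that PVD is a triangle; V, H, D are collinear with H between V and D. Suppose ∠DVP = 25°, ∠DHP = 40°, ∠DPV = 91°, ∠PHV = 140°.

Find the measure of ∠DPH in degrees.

∠DPH = 76°

1. ∠PDV = 64°  [△PVD]
2. ∠HDP = 64°  [H on ray DV]
3. ∠DPH = 76°  [△PHD]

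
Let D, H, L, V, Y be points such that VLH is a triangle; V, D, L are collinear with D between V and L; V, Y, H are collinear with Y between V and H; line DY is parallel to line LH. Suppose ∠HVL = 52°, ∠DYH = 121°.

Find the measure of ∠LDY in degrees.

1. ∠DVY = 52°  [D on VL, Y on VH]
2. ∠DYV = 59°  [linear pair at Y on VH]
3. ∠VDY = 69°  [△VDY]
4. ∠LDY = 111°  [linear pair at D on VL]

∠LDY = 111°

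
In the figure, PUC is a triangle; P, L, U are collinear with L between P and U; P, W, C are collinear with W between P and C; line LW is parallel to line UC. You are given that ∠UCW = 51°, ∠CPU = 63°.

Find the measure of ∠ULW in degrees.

1. ∠PCU = 51°  [W on ray CP]
2. ∠CUP = 66°  [△PUC]
3. ∠PLW = 66°  [LW∥UC, corresponding at L]
4. ∠ULW = 114°  [linear pair at L on PU]

∠ULW = 114°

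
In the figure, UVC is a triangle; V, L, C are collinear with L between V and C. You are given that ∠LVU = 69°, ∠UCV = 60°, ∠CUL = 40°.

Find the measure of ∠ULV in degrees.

1. ∠LCU = 60°  [L on ray CV]
2. ∠CLU = 80°  [△ULC]
3. ∠ULV = 100°  [linear pair at L on VC]

∠ULV = 100°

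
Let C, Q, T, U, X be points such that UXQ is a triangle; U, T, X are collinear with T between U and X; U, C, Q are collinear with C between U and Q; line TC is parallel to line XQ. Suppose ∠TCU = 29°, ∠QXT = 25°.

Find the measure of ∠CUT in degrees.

∠CUT = 126°

1. ∠UQX = 29°  [TC∥XQ, corresponding at C]
2. ∠QXU = 25°  [T on ray XU]
3. ∠QUX = 126°  [△UXQ]
4. ∠CUT = 126°  [T on UX, C on UQ]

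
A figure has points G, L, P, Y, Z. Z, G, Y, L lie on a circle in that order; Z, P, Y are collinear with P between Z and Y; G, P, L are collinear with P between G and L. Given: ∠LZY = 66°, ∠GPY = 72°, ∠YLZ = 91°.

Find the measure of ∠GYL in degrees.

1. ∠LYZ = 23°  [△ZYL]
2. ∠LPZ = 72°  [vertical angles at P]
3. ∠LGZ = 23°  [same arc ZL]
4. ∠GLZ = 42°  [△ZPL]
5. ∠GZL = 115°  [△ZGL]
6. ∠GYL = 65°  [cyclic ZGYL, opposite ∠Z+∠Y]

∠GYL = 65°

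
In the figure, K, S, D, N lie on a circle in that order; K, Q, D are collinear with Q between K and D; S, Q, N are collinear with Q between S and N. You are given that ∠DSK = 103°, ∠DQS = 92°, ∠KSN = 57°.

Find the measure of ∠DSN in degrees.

∠DSN = 46°

1. ∠DNK = 77°  [cyclic KSDN, opposite ∠S+∠N]
2. ∠KDN = 57°  [same arc KN]
3. ∠DKN = 46°  [△KDN]
4. ∠DSN = 46°  [same arc DN]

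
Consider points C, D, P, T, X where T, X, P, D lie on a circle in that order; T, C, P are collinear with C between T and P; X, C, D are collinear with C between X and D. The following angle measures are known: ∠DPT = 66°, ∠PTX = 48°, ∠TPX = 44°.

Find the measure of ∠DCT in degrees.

1. ∠PDX = 48°  [same arc XP]
2. ∠DCP = 66°  [△PCD]
3. ∠DCT = 114°  [linear pair at C on TP]

∠DCT = 114°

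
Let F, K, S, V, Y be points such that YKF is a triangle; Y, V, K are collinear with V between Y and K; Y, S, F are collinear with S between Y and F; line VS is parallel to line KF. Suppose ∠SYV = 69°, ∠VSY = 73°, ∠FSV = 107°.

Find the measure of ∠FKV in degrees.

1. ∠SVY = 38°  [△YVS]
2. ∠KVS = 142°  [linear pair at V on YK]
3. ∠FKV = 38°  [VS∥KF, co-interior at K–V]

∠FKV = 38°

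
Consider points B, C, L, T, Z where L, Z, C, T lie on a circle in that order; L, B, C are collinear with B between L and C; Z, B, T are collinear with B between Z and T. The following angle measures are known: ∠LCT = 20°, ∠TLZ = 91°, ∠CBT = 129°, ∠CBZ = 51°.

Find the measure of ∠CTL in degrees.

∠CTL = 100°

1. ∠LZT = 20°  [same arc LT]
2. ∠LTZ = 69°  [△LZT]
3. ∠LBT = 51°  [linear pair at B on LC]
4. ∠CLT = 60°  [△LBT]
5. ∠CTL = 100°  [△LCT]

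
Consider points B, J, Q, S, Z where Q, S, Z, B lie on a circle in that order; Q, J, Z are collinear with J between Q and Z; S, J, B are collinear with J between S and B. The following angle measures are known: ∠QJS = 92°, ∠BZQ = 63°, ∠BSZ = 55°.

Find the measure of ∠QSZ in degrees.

1. ∠SJZ = 88°  [linear pair at J on QZ]
2. ∠BSQ = 63°  [same arc QB]
3. ∠QZS = 37°  [△SJZ]
4. ∠SQZ = 25°  [△QJS]
5. ∠QSZ = 118°  [△QSZ]

∠QSZ = 118°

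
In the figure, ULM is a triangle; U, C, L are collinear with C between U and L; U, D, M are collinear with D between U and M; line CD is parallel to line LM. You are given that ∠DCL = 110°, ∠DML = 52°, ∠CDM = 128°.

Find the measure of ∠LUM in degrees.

1. ∠DCU = 70°  [linear pair at C on UL]
2. ∠LMU = 52°  [D on ray MU]
3. ∠MLU = 70°  [CD∥LM, corresponding at C]
4. ∠LUM = 58°  [△ULM]

∠LUM = 58°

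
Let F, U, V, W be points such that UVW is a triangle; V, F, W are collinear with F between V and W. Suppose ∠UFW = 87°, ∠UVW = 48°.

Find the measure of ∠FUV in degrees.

∠FUV = 39°

1. ∠UFV = 93°  [linear pair at F on VW]
2. ∠FVU = 48°  [F on ray VW]
3. ∠FUV = 39°  [△UVF]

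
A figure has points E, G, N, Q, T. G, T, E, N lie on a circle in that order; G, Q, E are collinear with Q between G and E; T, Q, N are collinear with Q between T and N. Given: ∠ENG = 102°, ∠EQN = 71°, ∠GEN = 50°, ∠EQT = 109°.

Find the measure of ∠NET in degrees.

1. ∠EGN = 28°  [△GEN]
2. ∠ENT = 59°  [△EQN]
3. ∠ETN = 28°  [same arc EN]
4. ∠NET = 93°  [△TEN]

∠NET = 93°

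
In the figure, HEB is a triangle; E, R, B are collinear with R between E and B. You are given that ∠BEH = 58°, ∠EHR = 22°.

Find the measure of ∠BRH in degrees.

∠BRH = 80°

1. ∠HER = 58°  [R on ray EB]
2. ∠ERH = 100°  [△HER]
3. ∠BRH = 80°  [linear pair at R on EB]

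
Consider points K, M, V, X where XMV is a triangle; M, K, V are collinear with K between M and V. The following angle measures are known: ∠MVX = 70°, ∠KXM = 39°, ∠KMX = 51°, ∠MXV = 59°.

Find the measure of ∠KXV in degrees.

1. ∠KVX = 70°  [K on ray VM]
2. ∠MKX = 90°  [△XMK]
3. ∠VKX = 90°  [linear pair at K on MV]
4. ∠KXV = 20°  [△XKV]

∠KXV = 20°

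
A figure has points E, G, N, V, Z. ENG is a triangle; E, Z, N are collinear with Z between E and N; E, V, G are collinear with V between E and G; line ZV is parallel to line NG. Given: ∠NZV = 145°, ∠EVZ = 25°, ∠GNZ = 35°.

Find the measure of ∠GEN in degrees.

∠GEN = 120°

1. ∠EZV = 35°  [linear pair at Z on EN]
2. ∠VEZ = 120°  [△EZV]
3. ∠GEN = 120°  [Z on EN, V on EG]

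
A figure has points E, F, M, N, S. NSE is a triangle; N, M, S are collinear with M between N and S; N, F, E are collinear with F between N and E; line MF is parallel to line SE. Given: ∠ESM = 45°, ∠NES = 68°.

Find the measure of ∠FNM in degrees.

∠FNM = 67°

1. ∠ESN = 45°  [M on ray SN]
2. ∠ENS = 67°  [△NSE]
3. ∠FNM = 67°  [M on NS, F on NE]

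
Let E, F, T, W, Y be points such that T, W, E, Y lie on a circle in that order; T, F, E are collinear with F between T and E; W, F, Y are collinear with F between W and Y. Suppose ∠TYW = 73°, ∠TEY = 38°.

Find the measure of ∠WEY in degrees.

1. ∠TWY = 38°  [same arc TY]
2. ∠WTY = 69°  [△TWY]
3. ∠WEY = 111°  [cyclic TWEY, opposite ∠T+∠E]

∠WEY = 111°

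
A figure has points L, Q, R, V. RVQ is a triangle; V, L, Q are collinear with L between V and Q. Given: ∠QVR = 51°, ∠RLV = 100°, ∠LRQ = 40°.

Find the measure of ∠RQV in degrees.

1. ∠QLR = 80°  [linear pair at L on VQ]
2. ∠LQR = 60°  [△RLQ]
3. ∠RQV = 60°  [L on ray QV]

∠RQV = 60°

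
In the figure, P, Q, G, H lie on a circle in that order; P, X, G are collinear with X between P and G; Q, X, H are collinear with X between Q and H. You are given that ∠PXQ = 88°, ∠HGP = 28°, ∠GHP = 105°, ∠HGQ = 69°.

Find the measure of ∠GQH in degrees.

1. ∠GXH = 88°  [vertical angles at X]
2. ∠GHQ = 64°  [△GXH]
3. ∠GQH = 47°  [△QGH]

∠GQH = 47°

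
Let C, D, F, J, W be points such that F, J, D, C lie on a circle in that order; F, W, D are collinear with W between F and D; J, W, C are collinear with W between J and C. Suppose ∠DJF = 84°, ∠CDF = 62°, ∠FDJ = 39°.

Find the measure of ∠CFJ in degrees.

1. ∠CJF = 62°  [same arc FC]
2. ∠FCJ = 39°  [same arc FJ]
3. ∠CFJ = 79°  [△FJC]

∠CFJ = 79°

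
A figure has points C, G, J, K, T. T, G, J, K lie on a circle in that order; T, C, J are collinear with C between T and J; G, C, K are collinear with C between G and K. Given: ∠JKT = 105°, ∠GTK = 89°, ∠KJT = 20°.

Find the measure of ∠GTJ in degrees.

∠GTJ = 34°

1. ∠JTK = 55°  [△TJK]
2. ∠GJK = 91°  [cyclic TGJK, opposite ∠T+∠J]
3. ∠JGK = 55°  [same arc JK]
4. ∠GKJ = 34°  [△GJK]
5. ∠GTJ = 34°  [same arc GJ]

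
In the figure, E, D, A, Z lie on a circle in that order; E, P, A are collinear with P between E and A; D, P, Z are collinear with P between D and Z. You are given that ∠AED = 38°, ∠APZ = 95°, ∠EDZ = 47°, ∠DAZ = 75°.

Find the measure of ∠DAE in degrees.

1. ∠AZD = 38°  [same arc DA]
2. ∠DPE = 95°  [△EPD]
3. ∠ADZ = 67°  [△DAZ]
4. ∠APD = 85°  [linear pair at P on EA]
5. ∠DAE = 28°  [△DPA]

∠DAE = 28°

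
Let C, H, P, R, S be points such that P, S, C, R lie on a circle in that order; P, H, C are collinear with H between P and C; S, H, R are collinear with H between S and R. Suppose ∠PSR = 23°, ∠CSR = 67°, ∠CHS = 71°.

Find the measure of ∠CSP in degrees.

1. ∠PCR = 23°  [same arc PR]
2. ∠CPR = 67°  [same arc CR]
3. ∠CRP = 90°  [△PCR]
4. ∠CSP = 90°  [cyclic PSCR, opposite ∠S+∠R]

∠CSP = 90°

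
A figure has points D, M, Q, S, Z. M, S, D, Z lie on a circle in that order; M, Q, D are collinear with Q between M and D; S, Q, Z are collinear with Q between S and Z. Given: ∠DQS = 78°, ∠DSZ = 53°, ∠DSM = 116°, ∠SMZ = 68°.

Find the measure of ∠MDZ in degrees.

∠MDZ = 63°

1. ∠DMZ = 53°  [same arc DZ]
2. ∠DZM = 64°  [cyclic MSDZ, opposite ∠S+∠Z]
3. ∠MDZ = 63°  [△MDZ]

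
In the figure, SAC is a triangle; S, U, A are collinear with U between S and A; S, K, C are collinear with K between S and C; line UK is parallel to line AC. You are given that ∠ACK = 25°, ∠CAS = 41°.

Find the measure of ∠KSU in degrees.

∠KSU = 114°

1. ∠ACS = 25°  [K on ray CS]
2. ∠ASC = 114°  [△SAC]
3. ∠KSU = 114°  [U on SA, K on SC]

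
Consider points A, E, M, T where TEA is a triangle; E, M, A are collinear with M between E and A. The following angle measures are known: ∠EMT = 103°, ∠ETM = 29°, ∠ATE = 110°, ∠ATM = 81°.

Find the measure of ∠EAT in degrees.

∠EAT = 22°

1. ∠AMT = 77°  [linear pair at M on EA]
2. ∠MAT = 22°  [△TMA]
3. ∠EAT = 22°  [M on ray AE]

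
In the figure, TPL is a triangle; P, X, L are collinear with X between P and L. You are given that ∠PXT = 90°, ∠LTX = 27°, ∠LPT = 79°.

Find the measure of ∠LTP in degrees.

∠LTP = 38°

1. ∠LXT = 90°  [linear pair at X on PL]
2. ∠TLX = 63°  [△TXL]
3. ∠PLT = 63°  [X on ray LP]
4. ∠LTP = 38°  [△TPL]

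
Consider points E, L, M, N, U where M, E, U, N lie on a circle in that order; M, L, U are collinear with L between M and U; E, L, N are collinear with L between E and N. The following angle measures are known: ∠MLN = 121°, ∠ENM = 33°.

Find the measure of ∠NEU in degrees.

∠NEU = 26°

1. ∠ELU = 121°  [vertical angles at L]
2. ∠EUM = 33°  [same arc ME]
3. ∠NEU = 26°  [△ELU]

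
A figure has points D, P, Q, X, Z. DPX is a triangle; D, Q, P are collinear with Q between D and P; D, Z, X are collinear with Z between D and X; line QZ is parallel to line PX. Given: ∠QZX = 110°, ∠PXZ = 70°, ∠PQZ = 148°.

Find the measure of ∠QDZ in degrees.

1. ∠DZQ = 70°  [linear pair at Z on DX]
2. ∠DQZ = 32°  [linear pair at Q on DP]
3. ∠QDZ = 78°  [△DQZ]

∠QDZ = 78°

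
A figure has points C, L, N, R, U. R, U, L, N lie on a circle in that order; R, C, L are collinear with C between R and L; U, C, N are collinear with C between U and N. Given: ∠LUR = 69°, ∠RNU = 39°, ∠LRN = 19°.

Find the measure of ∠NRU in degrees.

1. ∠LNR = 111°  [cyclic RULN, opposite ∠U+∠N]
2. ∠NLR = 50°  [△RLN]
3. ∠NUR = 50°  [same arc RN]
4. ∠NRU = 91°  [△RUN]

∠NRU = 91°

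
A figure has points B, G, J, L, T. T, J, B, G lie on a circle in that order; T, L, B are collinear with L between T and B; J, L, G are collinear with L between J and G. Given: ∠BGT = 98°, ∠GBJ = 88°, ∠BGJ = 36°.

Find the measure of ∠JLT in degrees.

∠JLT = 118°

1. ∠BJT = 82°  [cyclic TJBG, opposite ∠J+∠G]
2. ∠BJG = 56°  [△JBG]
3. ∠BTJ = 36°  [same arc JB]
4. ∠JBT = 62°  [△TJB]
5. ∠BLJ = 62°  [△JLB]
6. ∠JLT = 118°  [linear pair at L on TB]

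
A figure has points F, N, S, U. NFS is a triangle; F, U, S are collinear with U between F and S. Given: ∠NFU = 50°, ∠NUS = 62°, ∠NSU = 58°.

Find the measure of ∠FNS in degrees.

1. ∠NFS = 50°  [U on ray FS]
2. ∠FSN = 58°  [U on ray SF]
3. ∠FNS = 72°  [△NFS]

∠FNS = 72°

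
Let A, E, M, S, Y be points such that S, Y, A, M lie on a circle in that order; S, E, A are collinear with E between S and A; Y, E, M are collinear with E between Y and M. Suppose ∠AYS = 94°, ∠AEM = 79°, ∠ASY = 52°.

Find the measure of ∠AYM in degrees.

1. ∠SAY = 34°  [△SYA]
2. ∠SEY = 79°  [vertical angles at E]
3. ∠AEY = 101°  [linear pair at E on SA]
4. ∠AYM = 45°  [△YEA]

∠AYM = 45°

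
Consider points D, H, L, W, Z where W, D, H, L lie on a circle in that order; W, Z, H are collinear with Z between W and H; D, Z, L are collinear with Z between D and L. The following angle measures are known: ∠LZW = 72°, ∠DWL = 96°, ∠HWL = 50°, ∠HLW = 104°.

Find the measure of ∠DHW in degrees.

∠DHW = 58°

1. ∠DZH = 72°  [vertical angles at Z]
2. ∠HDL = 50°  [same arc HL]
3. ∠DHW = 58°  [△DZH]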